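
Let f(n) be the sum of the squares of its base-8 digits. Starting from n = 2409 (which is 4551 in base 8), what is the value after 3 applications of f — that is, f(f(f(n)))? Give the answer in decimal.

2409 = (4,5,5,1)_8 → 4² + 5² + 5² + 1² = 67
67 = (1,0,3)_8 → 1² + 0² + 3² = 10
10 = (1,2)_8 → 1² + 2² = 5

5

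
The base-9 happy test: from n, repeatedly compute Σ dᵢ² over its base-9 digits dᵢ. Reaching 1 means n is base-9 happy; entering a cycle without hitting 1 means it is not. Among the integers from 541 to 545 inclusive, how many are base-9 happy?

541: 541 → 73 → 65 → 53 → 89 → 65  (repeats 65)
542: 542 → 76 → 80 → 128 → 30 → 18 → 4 → 16 → 50 → 50  (repeats 50)
543: 543 → 81 → 1  (reaches 1)
544: 544 → 88 → 50 → 50  (repeats 50)
545: 545 → 97 → 51 → 61 → 85 → 17 → 65 → 53 → 89 → 65  (repeats 65)
base-9 happy: 543

1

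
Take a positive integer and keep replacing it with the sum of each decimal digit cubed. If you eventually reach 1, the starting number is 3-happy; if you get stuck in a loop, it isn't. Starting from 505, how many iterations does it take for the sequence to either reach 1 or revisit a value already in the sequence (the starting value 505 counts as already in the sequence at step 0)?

4

505 → 5³ + 0³ + 5³ = 250
250 → 2³ + 5³ + 0³ = 133
133 → 1³ + 3³ + 3³ = 55
55 → 5³ + 5³ = 250  — 250 repeats.
That took 4 steps.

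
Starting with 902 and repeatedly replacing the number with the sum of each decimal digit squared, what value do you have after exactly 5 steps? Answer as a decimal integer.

902 → 85
85 → 89
89 → 145
145 → 42
42 → 20

20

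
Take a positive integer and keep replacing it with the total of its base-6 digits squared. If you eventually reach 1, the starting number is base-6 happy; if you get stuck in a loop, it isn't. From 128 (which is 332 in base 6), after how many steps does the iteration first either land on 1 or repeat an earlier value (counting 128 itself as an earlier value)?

128 = (3,3,2)_6 → 3² + 3² + 2² = 9 + 9 + 4 = 22
22 = (3,4)_6 → 3² + 4² = 9 + 16 = 25
25 = (4,1)_6 → 4² + 1² = 16 + 1 = 17
17 = (2,5)_6 → 2² + 5² = 4 + 25 = 29
29 = (4,5)_6 → 4² + 5² = 16 + 25 = 41
41 = (1,0,5)_6 → 1² + 0² + 5² = 1 + 0 + 25 = 26
26 = (4,2)_6 → 4² + 2² = 16 + 4 = 20
20 = (3,2)_6 → 3² + 2² = 9 + 4 = 13
13 = (2,1)_6 → 2² + 1² = 4 + 1 = 5
5 = (5)_6 → 5² = 25  — 25 repeats.
That took 10 steps.

10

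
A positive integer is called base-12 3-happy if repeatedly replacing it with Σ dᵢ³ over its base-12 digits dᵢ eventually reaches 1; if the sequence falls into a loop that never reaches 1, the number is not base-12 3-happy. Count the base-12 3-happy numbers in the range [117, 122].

3

117: 117 → 1458 → 1217 → 762 → 368 → 736 → 190 → 1028 → 856 → 1520 → 1728 → 1  — base-12 3-happy
118: 118 → 1729 → 2 → 8 → 512 → 755 → 1464 → 1008 → 343 → 415 → 1351 → 1136 → 1855 → 1344 → 793 → 342 → 288 → 8  — not base-12 3-happy
119: 119 → 2060 → 548 → 1268 → 1753 → 10 → 1000 → 1611 → 1366 → 1854 → 1217 → 762 → 368 → 736 → 190 → 1028 → 856 → 1520 → 1728 → 1  — base-12 3-happy
120: 120 → 1000 → 1611 → 1366 → 1854 → 1217 → 762 → 368 → 736 → 190 → 1028 → 856 → 1520 → 1728 → 1  — base-12 3-happy
121: 121 → 1001 → 1672 → 1738 → 1001  — not base-12 3-happy
122: 122 → 1008 → 343 → 415 → 1351 → 1136 → 1855 → 1344 → 793 → 342 → 288 → 8 → 512 → 755 → 1464 → 1008  — not base-12 3-happy
base-12 3-happy: 117, 119, 120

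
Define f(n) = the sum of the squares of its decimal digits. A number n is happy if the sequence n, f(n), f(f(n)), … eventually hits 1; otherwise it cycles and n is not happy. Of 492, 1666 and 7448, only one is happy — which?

492: 492 → 101 → 2 → 4 → 16 → 37 → 58 → 89 → 145 → 42 → 20 → 4  — repeats 4 (not happy)
1666: 1666 → 109 → 82 → 68 → 100 → 1  — reaches 1 (happy)
7448: 7448 → 145 → 42 → 20 → 4 → 16 → 37 → 58 → 89 → 145  — repeats 145 (not happy)

1666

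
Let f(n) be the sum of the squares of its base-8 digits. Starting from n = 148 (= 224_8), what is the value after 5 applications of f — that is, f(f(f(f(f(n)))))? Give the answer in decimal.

148 = (2,2,4)_8 → 2² + 2² + 4² = 24
24 = (3,0)_8 → 3² + 0² = 9
9 = (1,1)_8 → 1² + 1² = 2
2 = (2)_8 → 2² = 4
4 = (4)_8 → 4² = 16

16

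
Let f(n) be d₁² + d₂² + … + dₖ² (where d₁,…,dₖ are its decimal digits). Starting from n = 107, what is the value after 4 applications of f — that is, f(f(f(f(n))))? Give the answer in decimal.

107 → 1² + 0² + 7² = 50
50 → 5² + 0² = 25
25 → 2² + 5² = 29
29 → 2² + 9² = 85

85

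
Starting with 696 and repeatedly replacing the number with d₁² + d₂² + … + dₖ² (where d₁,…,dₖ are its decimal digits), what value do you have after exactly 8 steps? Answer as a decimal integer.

696 → 6² + 9² + 6² = 36 + 81 + 36 = 153
153 → 1² + 5² + 3² = 1 + 25 + 9 = 35
35 → 3² + 5² = 9 + 25 = 34
34 → 3² + 4² = 9 + 16 = 25
25 → 2² + 5² = 4 + 25 = 29
29 → 2² + 9² = 4 + 81 = 85
85 → 8² + 5² = 64 + 25 = 89
89 → 8² + 9² = 64 + 81 = 145

145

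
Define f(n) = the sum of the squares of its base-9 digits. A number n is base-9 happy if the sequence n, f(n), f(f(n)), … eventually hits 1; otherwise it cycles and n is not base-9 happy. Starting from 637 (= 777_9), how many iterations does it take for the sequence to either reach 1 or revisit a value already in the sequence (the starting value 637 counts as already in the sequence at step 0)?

637 = (7,7,7)_9 → 7² + 7² + 7² = 147
147 = (1,7,3)_9 → 1² + 7² + 3² = 59
59 = (6,5)_9 → 6² + 5² = 61
61 = (6,7)_9 → 6² + 7² = 85
85 = (1,0,4)_9 → 1² + 0² + 4² = 17
17 = (1,8)_9 → 1² + 8² = 65
65 = (7,2)_9 → 7² + 2² = 53
53 = (5,8)_9 → 5² + 8² = 89
89 = (1,0,8)_9 → 1² + 0² + 8² = 65  — 65 repeats.
That took 9 steps.

9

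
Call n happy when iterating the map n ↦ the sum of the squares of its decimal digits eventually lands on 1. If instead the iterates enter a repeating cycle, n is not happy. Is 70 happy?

70 → 7² + 0² = 49
49 → 4² + 9² = 97
97 → 9² + 7² = 130
130 → 1² + 3² + 0² = 10
10 → 1² + 0² = 1  — reached 1.

happy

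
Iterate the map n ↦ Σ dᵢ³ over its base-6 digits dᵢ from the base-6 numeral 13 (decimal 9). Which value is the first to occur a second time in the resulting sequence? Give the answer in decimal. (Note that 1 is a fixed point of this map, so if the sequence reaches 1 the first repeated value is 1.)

9 = (1,3)_6 → 1³ + 3³ = 1 + 27 = 28
28 = (4,4)_6 → 4³ + 4³ = 64 + 64 = 128
128 = (3,3,2)_6 → 3³ + 3³ + 2³ = 27 + 27 + 8 = 62
62 = (1,4,2)_6 → 1³ + 4³ + 2³ = 1 + 64 + 8 = 73
73 = (2,0,1)_6 → 2³ + 0³ + 1³ = 8 + 0 + 1 = 9  — 9 already appeared earlier.

9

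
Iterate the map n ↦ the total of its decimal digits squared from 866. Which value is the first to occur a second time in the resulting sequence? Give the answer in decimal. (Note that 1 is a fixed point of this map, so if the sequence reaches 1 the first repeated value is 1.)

866 → 8² + 6² + 6² = 136
136 → 1² + 3² + 6² = 46
46 → 4² + 6² = 52
52 → 5² + 2² = 29
29 → 2² + 9² = 85
85 → 8² + 5² = 89
89 → 8² + 9² = 145
145 → 1² + 4² + 5² = 42
42 → 4² + 2² = 20
20 → 2² + 0² = 4
4 → 4² = 16
16 → 1² + 6² = 37
37 → 3² + 7² = 58
58 → 5² + 8² = 89  — 89 already appeared earlier.

89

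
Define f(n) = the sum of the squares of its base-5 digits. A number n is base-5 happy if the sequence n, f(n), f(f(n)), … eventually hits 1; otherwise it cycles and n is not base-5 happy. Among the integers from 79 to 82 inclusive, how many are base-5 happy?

79: 79 → 25 → 1  (reaches 1)
80: 80 → 10 → 4 → 16 → 10  (repeats 10)
81: 81 → 11 → 5 → 1  (reaches 1)
82: 82 → 14 → 20 → 16 → 10 → 4 → 16  (repeats 16)
base-5 happy: 79, 81

2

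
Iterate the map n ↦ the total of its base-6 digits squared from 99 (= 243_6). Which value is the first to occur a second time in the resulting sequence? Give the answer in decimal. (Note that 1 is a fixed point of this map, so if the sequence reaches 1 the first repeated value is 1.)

29

99 = (2,4,3)_6 → 2² + 4² + 3² = 29
29 = (4,5)_6 → 4² + 5² = 41
41 = (1,0,5)_6 → 1² + 0² + 5² = 26
26 = (4,2)_6 → 4² + 2² = 20
20 = (3,2)_6 → 3² + 2² = 13
13 = (2,1)_6 → 2² + 1² = 5
5 = (5)_6 → 5² = 25
25 = (4,1)_6 → 4² + 1² = 17
17 = (2,5)_6 → 2² + 5² = 29  — 29 already appeared earlier.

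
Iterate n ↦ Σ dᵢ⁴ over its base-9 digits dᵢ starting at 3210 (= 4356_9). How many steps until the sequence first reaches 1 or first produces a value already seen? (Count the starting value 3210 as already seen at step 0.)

3210 = (4,3,5,6)_9 → 2258
2258 = (3,0,7,8)_9 → 6578
6578 = (1,0,0,1,8)_9 → 4098
4098 = (5,5,5,3)_9 → 1956
1956 = (2,6,1,3)_9 → 1394
1394 = (1,8,1,8)_9 → 8194
8194 = (1,2,2,1,4)_9 → 290
290 = (3,5,2)_9 → 722
722 = (8,8,2)_9 → 8208
8208 = (1,2,2,3,0)_9 → 114
114 = (1,3,6)_9 → 1378
1378 = (1,8,0,1)_9 → 4098  — 4098 repeats.
That took 12 steps.

12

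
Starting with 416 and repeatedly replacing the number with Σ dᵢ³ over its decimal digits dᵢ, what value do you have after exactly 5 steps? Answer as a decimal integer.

416 → 281
281 → 521
521 → 134
134 → 92
92 → 737

737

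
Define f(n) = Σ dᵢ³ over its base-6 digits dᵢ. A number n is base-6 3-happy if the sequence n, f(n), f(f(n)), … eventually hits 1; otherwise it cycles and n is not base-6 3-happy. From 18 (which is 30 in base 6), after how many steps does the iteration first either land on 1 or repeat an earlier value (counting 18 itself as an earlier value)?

18 = (3,0)_6 → 3³ + 0³ = 27 + 0 = 27
27 = (4,3)_6 → 4³ + 3³ = 64 + 27 = 91
91 = (2,3,1)_6 → 2³ + 3³ + 1³ = 8 + 27 + 1 = 36
36 = (1,0,0)_6 → 1³ + 0³ + 0³ = 1 + 0 + 0 = 1  — reached 1.
That took 4 steps.

4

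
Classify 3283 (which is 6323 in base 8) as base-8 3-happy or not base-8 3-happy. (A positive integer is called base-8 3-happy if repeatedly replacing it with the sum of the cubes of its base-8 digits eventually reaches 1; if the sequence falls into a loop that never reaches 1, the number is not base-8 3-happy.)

3283 = (6,3,2,3)_8 → 6³ + 3³ + 2³ + 3³ = 216 + 27 + 8 + 27 = 278
278 = (4,2,6)_8 → 4³ + 2³ + 6³ = 64 + 8 + 216 = 288
288 = (4,4,0)_8 → 4³ + 4³ + 0³ = 64 + 64 + 0 = 128
128 = (2,0,0)_8 → 2³ + 0³ + 0³ = 8 + 0 + 0 = 8
8 = (1,0)_8 → 1³ + 0³ = 1 + 0 = 1  — reached 1.

base-8 3-happy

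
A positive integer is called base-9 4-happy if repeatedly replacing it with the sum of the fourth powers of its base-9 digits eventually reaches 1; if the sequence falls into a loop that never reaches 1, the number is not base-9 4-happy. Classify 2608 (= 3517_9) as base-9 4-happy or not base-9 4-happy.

not base-9 4-happy

2608 = (3,5,1,7)_9 → 3⁴ + 5⁴ + 1⁴ + 7⁴ = 81 + 625 + 1 + 2401 = 3108
3108 = (4,2,3,3)_9 → 4⁴ + 2⁴ + 3⁴ + 3⁴ = 256 + 16 + 81 + 81 = 434
434 = (5,3,2)_9 → 5⁴ + 3⁴ + 2⁴ = 625 + 81 + 16 = 722
722 = (8,8,2)_9 → 8⁴ + 8⁴ + 2⁴ = 4096 + 4096 + 16 = 8208
8208 = (1,2,2,3,0)_9 → 1⁴ + 2⁴ + 2⁴ + 3⁴ + 0⁴ = 1 + 16 + 16 + 81 + 0 = 114
114 = (1,3,6)_9 → 1⁴ + 3⁴ + 6⁴ = 1 + 81 + 1296 = 1378
1378 = (1,8,0,1)_9 → 1⁴ + 8⁴ + 0⁴ + 1⁴ = 1 + 4096 + 0 + 1 = 4098
4098 = (5,5,5,3)_9 → 5⁴ + 5⁴ + 5⁴ + 3⁴ = 625 + 625 + 625 + 81 = 1956
1956 = (2,6,1,3)_9 → 2⁴ + 6⁴ + 1⁴ + 3⁴ = 16 + 1296 + 1 + 81 = 1394
1394 = (1,8,1,8)_9 → 1⁴ + 8⁴ + 1⁴ + 8⁴ = 1 + 4096 + 1 + 4096 = 8194
8194 = (1,2,2,1,4)_9 → 1⁴ + 2⁴ + 2⁴ + 1⁴ + 4⁴ = 1 + 16 + 16 + 1 + 256 = 290
290 = (3,5,2)_9 → 3⁴ + 5⁴ + 2⁴ = 81 + 625 + 16 = 722  — 722 already seen; the sequence cycles without reaching 1.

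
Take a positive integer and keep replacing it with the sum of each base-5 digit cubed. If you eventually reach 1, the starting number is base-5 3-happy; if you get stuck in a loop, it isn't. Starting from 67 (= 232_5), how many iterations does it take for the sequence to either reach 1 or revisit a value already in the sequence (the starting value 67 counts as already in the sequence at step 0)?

67 = (2,3,2)_5 → 2³ + 3³ + 2³ = 43
43 = (1,3,3)_5 → 1³ + 3³ + 3³ = 55
55 = (2,1,0)_5 → 2³ + 1³ + 0³ = 9
9 = (1,4)_5 → 1³ + 4³ = 65
65 = (2,3,0)_5 → 2³ + 3³ + 0³ = 35
35 = (1,2,0)_5 → 1³ + 2³ + 0³ = 9  — 9 repeats.
That took 6 steps.

6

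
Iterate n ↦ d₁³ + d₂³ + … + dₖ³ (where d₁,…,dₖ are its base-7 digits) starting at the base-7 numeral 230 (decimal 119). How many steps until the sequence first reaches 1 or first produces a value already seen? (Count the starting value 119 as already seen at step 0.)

10

119 = (2,3,0)_7 → 2³ + 3³ + 0³ = 35
35 = (5,0)_7 → 5³ + 0³ = 125
125 = (2,3,6)_7 → 2³ + 3³ + 6³ = 251
251 = (5,0,6)_7 → 5³ + 0³ + 6³ = 341
341 = (6,6,5)_7 → 6³ + 6³ + 5³ = 557
557 = (1,4,2,4)_7 → 1³ + 4³ + 2³ + 4³ = 137
137 = (2,5,4)_7 → 2³ + 5³ + 4³ = 197
197 = (4,0,1)_7 → 4³ + 0³ + 1³ = 65
65 = (1,2,2)_7 → 1³ + 2³ + 2³ = 17
17 = (2,3)_7 → 2³ + 3³ = 35  — 35 repeats.
That took 10 steps.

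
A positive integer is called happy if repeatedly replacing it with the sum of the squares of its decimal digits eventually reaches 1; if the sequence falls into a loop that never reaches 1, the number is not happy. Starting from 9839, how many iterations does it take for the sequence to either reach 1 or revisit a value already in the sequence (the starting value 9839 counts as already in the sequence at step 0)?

12

9839 → 9² + 8² + 3² + 9² = 235
235 → 2² + 3² + 5² = 38
38 → 3² + 8² = 73
73 → 7² + 3² = 58
58 → 5² + 8² = 89
89 → 8² + 9² = 145
145 → 1² + 4² + 5² = 42
42 → 4² + 2² = 20
20 → 2² + 0² = 4
4 → 4² = 16
16 → 1² + 6² = 37
37 → 3² + 7² = 58  — 58 repeats.
That took 12 steps.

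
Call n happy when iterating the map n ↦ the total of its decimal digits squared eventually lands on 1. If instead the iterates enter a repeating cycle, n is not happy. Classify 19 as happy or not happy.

happy

19 → 1² + 9² = 82
82 → 8² + 2² = 68
68 → 6² + 8² = 100
100 → 1² + 0² + 0² = 1  — reached 1.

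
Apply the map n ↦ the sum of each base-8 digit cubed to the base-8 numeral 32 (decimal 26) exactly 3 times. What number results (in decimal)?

26 = (3,2)_8 → 3³ + 2³ = 35
35 = (4,3)_8 → 4³ + 3³ = 91
91 = (1,3,3)_8 → 1³ + 3³ + 3³ = 55

55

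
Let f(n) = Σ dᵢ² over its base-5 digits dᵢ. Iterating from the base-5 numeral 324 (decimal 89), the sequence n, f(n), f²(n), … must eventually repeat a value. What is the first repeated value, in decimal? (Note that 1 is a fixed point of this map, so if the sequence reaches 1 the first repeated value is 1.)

13

89 = (3,2,4)_5 → 29
29 = (1,0,4)_5 → 17
17 = (3,2)_5 → 13
13 = (2,3)_5 → 13  — 13 already appeared earlier.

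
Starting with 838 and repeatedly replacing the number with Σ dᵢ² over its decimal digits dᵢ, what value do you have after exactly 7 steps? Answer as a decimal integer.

145

838 → 8² + 3² + 8² = 137
137 → 1² + 3² + 7² = 59
59 → 5² + 9² = 106
106 → 1² + 0² + 6² = 37
37 → 3² + 7² = 58
58 → 5² + 8² = 89
89 → 8² + 9² = 145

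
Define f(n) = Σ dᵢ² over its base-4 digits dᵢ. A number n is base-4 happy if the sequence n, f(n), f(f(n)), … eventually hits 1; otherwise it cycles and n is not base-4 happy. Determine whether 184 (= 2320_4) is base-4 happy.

base-4 happy

184 = (2,3,2,0)_4 → 17
17 = (1,0,1)_4 → 2
2 = (2)_4 → 4
4 = (1,0)_4 → 1  — reached 1.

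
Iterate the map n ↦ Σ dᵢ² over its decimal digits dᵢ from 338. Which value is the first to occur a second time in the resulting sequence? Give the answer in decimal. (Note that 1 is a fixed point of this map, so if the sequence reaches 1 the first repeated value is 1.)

1

338 → 3² + 3² + 8² = 82
82 → 8² + 2² = 68
68 → 6² + 8² = 100
100 → 1² + 0² + 0² = 1  — reached the fixed point 1.
1 → 1, so 1 is the first repeated value.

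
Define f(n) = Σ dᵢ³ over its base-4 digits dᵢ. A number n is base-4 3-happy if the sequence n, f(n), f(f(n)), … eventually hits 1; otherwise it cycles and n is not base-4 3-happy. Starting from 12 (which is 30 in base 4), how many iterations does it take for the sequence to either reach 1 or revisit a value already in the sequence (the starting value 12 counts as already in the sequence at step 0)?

4

12 = (3,0)_4 → 3³ + 0³ = 27 + 0 = 27
27 = (1,2,3)_4 → 1³ + 2³ + 3³ = 1 + 8 + 27 = 36
36 = (2,1,0)_4 → 2³ + 1³ + 0³ = 8 + 1 + 0 = 9
9 = (2,1)_4 → 2³ + 1³ = 8 + 1 = 9  — 9 repeats.
That took 4 steps.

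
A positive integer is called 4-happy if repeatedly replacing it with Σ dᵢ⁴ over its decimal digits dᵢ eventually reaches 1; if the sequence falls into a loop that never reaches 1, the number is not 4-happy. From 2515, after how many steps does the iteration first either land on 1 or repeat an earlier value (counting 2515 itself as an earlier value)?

2515 → 1267
1267 → 3714
3714 → 2739
2739 → 9059
9059 → 13747
13747 → 5140
5140 → 882
882 → 8208
8208 → 8208  — 8208 repeats.
That took 9 steps.

9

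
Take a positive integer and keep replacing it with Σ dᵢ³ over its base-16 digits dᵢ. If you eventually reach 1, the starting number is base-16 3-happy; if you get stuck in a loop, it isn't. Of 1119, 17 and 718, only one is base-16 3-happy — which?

1119: 1119 → 3564 → 6669 → 3198 → 4815 → 5112 → 3915 → 4770 → 1017 → 4131 → 36 → 72 → 576 → 72  — repeats 72 (not base-16 3-happy)
17: 17 → 2 → 8 → 512 → 8  — repeats 8 (not base-16 3-happy)
718: 718 → 4480 → 514 → 16 → 1  — reaches 1 (base-16 3-happy)

718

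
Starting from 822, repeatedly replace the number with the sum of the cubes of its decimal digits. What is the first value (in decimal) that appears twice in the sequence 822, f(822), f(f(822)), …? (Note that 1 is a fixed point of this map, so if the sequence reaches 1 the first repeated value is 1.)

822 → 8³ + 2³ + 2³ = 528
528 → 5³ + 2³ + 8³ = 645
645 → 6³ + 4³ + 5³ = 405
405 → 4³ + 0³ + 5³ = 189
189 → 1³ + 8³ + 9³ = 1242
1242 → 1³ + 2³ + 4³ + 2³ = 81
81 → 8³ + 1³ = 513
513 → 5³ + 1³ + 3³ = 153
153 → 1³ + 5³ + 3³ = 153  — 153 already appeared earlier.

153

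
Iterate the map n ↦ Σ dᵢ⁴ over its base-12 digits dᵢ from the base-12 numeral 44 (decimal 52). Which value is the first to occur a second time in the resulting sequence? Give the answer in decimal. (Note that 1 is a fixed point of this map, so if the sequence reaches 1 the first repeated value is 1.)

20016

52 = (4,4)_12 → 4⁴ + 4⁴ = 256 + 256 = 512
512 = (3,6,8)_12 → 3⁴ + 6⁴ + 8⁴ = 81 + 1296 + 4096 = 5473
5473 = (3,2,0,1)_12 → 3⁴ + 2⁴ + 0⁴ + 1⁴ = 81 + 16 + 0 + 1 = 98
98 = (8,2)_12 → 8⁴ + 2⁴ = 4096 + 16 = 4112
4112 = (2,4,6,8)_12 → 2⁴ + 4⁴ + 6⁴ + 8⁴ = 16 + 256 + 1296 + 4096 = 5664
5664 = (3,3,4,0)_12 → 3⁴ + 3⁴ + 4⁴ + 0⁴ = 81 + 81 + 256 + 0 = 418
418 = (2,10,10)_12 → 2⁴ + 10⁴ + 10⁴ = 16 + 10000 + 10000 = 20016
20016 = (11,7,0,0)_12 → 11⁴ + 7⁴ + 0⁴ + 0⁴ = 14641 + 2401 + 0 + 0 = 17042
17042 = (9,10,4,2)_12 → 9⁴ + 10⁴ + 4⁴ + 2⁴ = 6561 + 10000 + 256 + 16 = 16833
16833 = (9,8,10,9)_12 → 9⁴ + 8⁴ + 10⁴ + 9⁴ = 6561 + 4096 + 10000 + 6561 = 27218
27218 = (1,3,9,0,2)_12 → 1⁴ + 3⁴ + 9⁴ + 0⁴ + 2⁴ = 1 + 81 + 6561 + 0 + 16 = 6659
6659 = (3,10,2,11)_12 → 3⁴ + 10⁴ + 2⁴ + 11⁴ = 81 + 10000 + 16 + 14641 = 24738
24738 = (1,2,3,9,6)_12 → 1⁴ + 2⁴ + 3⁴ + 9⁴ + 6⁴ = 1 + 16 + 81 + 6561 + 1296 = 7955
7955 = (4,7,2,11)_12 → 4⁴ + 7⁴ + 2⁴ + 11⁴ = 256 + 2401 + 16 + 14641 = 17314
17314 = (10,0,2,10)_12 → 10⁴ + 0⁴ + 2⁴ + 10⁴ = 10000 + 0 + 16 + 10000 = 20016  — 20016 already appeared earlier.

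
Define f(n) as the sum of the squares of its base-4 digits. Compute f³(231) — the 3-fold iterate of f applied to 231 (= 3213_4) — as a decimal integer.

13

231 = (3,2,1,3)_4 → 3² + 2² + 1² + 3² = 23
23 = (1,1,3)_4 → 1² + 1² + 3² = 11
11 = (2,3)_4 → 2² + 3² = 13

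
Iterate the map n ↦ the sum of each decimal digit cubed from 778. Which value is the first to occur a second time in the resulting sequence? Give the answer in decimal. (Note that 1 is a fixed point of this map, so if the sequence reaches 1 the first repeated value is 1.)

778 → 7³ + 7³ + 8³ = 343 + 343 + 512 = 1198
1198 → 1³ + 1³ + 9³ + 8³ = 1 + 1 + 729 + 512 = 1243
1243 → 1³ + 2³ + 4³ + 3³ = 1 + 8 + 64 + 27 = 100
100 → 1³ + 0³ + 0³ = 1 + 0 + 0 = 1  — reached the fixed point 1.
1 → 1, so 1 is the first repeated value.

1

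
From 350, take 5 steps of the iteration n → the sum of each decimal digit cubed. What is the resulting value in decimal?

713

350 → 152
152 → 134
134 → 92
92 → 737
737 → 713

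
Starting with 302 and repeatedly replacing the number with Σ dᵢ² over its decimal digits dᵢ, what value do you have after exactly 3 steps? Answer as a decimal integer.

1

302 → 3² + 0² + 2² = 9 + 0 + 4 = 13
13 → 1² + 3² = 1 + 9 = 10
10 → 1² + 0² = 1 + 0 = 1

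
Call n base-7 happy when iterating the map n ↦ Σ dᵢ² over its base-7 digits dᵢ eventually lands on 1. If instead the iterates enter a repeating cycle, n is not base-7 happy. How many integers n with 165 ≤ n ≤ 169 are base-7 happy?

165: 165 → 29 → 17 → 13 → 37 → 29  (repeats 29)
166: 166 → 38 → 34 → 52 → 10 → 10  (repeats 10)
167: 167 → 49 → 1  (reaches 1)
168: 168 → 18 → 20 → 40 → 50 → 2 → 4 → 16 → 8 → 2  (repeats 2)
169: 169 → 19 → 29 → 17 → 13 → 37 → 29  (repeats 29)
base-7 happy: 167

1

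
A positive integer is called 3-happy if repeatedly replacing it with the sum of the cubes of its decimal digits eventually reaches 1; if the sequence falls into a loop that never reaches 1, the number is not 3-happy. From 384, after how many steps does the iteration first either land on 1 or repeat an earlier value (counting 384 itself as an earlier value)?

384 → 3³ + 8³ + 4³ = 603
603 → 6³ + 0³ + 3³ = 243
243 → 2³ + 4³ + 3³ = 99
99 → 9³ + 9³ = 1458
1458 → 1³ + 4³ + 5³ + 8³ = 702
702 → 7³ + 0³ + 2³ = 351
351 → 3³ + 5³ + 1³ = 153
153 → 1³ + 5³ + 3³ = 153  — 153 repeats.
That took 8 steps.

8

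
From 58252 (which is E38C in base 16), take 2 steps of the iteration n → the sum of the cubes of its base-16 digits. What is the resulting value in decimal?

58252 = (14,3,8,12)_16 → 14³ + 3³ + 8³ + 12³ = 5011
5011 = (1,3,9,3)_16 → 1³ + 3³ + 9³ + 3³ = 784

784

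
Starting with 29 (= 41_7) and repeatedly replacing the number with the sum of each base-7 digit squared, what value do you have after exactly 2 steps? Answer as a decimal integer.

29 = (4,1)_7 → 4² + 1² = 16 + 1 = 17
17 = (2,3)_7 → 2² + 3² = 4 + 9 = 13

13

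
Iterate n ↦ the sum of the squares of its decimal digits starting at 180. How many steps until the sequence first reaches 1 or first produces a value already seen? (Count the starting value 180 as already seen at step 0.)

180 → 1² + 8² + 0² = 1 + 64 + 0 = 65
65 → 6² + 5² = 36 + 25 = 61
61 → 6² + 1² = 36 + 1 = 37
37 → 3² + 7² = 9 + 49 = 58
58 → 5² + 8² = 25 + 64 = 89
89 → 8² + 9² = 64 + 81 = 145
145 → 1² + 4² + 5² = 1 + 16 + 25 = 42
42 → 4² + 2² = 16 + 4 = 20
20 → 2² + 0² = 4 + 0 = 4
4 → 4² = 16
16 → 1² + 6² = 1 + 36 = 37  — 37 repeats.
That took 11 steps.

11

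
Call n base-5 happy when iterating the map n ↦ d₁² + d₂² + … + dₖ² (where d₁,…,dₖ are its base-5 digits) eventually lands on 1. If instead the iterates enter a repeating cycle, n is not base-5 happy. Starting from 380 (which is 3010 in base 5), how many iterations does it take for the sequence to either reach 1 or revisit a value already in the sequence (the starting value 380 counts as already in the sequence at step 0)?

380 = (3,0,1,0)_5 → 3² + 0² + 1² + 0² = 9 + 0 + 1 + 0 = 10
10 = (2,0)_5 → 2² + 0² = 4 + 0 = 4
4 = (4)_5 → 4² = 16
16 = (3,1)_5 → 3² + 1² = 9 + 1 = 10  — 10 repeats.
That took 4 steps.

4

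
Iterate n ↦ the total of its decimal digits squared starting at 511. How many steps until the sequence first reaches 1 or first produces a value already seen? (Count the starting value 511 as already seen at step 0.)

15

511 → 5² + 1² + 1² = 27
27 → 2² + 7² = 53
53 → 5² + 3² = 34
34 → 3² + 4² = 25
25 → 2² + 5² = 29
29 → 2² + 9² = 85
85 → 8² + 5² = 89
89 → 8² + 9² = 145
145 → 1² + 4² + 5² = 42
42 → 4² + 2² = 20
20 → 2² + 0² = 4
4 → 4² = 16
16 → 1² + 6² = 37
37 → 3² + 7² = 58
58 → 5² + 8² = 89  — 89 repeats.
That took 15 steps.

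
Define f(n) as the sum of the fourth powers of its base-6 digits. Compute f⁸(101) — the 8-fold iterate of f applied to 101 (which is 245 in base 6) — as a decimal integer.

101 = (2,4,5)_6 → 2⁴ + 4⁴ + 5⁴ = 16 + 256 + 625 = 897
897 = (4,0,5,3)_6 → 4⁴ + 0⁴ + 5⁴ + 3⁴ = 256 + 0 + 625 + 81 = 962
962 = (4,2,4,2)_6 → 4⁴ + 2⁴ + 4⁴ + 2⁴ = 256 + 16 + 256 + 16 = 544
544 = (2,3,0,4)_6 → 2⁴ + 3⁴ + 0⁴ + 4⁴ = 16 + 81 + 0 + 256 = 353
353 = (1,3,4,5)_6 → 1⁴ + 3⁴ + 4⁴ + 5⁴ = 1 + 81 + 256 + 625 = 963
963 = (4,2,4,3)_6 → 4⁴ + 2⁴ + 4⁴ + 3⁴ = 256 + 16 + 256 + 81 = 609
609 = (2,4,5,3)_6 → 2⁴ + 4⁴ + 5⁴ + 3⁴ = 16 + 256 + 625 + 81 = 978
978 = (4,3,1,0)_6 → 4⁴ + 3⁴ + 1⁴ + 0⁴ = 256 + 81 + 1 + 0 = 338

338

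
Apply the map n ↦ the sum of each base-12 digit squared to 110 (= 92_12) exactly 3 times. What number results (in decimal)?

20

110 = (9,2)_12 → 9² + 2² = 85
85 = (7,1)_12 → 7² + 1² = 50
50 = (4,2)_12 → 4² + 2² = 20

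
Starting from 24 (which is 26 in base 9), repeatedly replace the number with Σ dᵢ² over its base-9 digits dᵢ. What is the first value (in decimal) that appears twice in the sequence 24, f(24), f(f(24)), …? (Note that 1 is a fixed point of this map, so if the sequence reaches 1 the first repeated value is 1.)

24 = (2,6)_9 → 2² + 6² = 4 + 36 = 40
40 = (4,4)_9 → 4² + 4² = 16 + 16 = 32
32 = (3,5)_9 → 3² + 5² = 9 + 25 = 34
34 = (3,7)_9 → 3² + 7² = 9 + 49 = 58
58 = (6,4)_9 → 6² + 4² = 36 + 16 = 52
52 = (5,7)_9 → 5² + 7² = 25 + 49 = 74
74 = (8,2)_9 → 8² + 2² = 64 + 4 = 68
68 = (7,5)_9 → 7² + 5² = 49 + 25 = 74  — 74 already appeared earlier.

74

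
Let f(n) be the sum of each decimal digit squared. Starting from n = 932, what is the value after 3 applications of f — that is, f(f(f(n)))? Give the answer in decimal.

130

932 → 9² + 3² + 2² = 94
94 → 9² + 4² = 97
97 → 9² + 7² = 130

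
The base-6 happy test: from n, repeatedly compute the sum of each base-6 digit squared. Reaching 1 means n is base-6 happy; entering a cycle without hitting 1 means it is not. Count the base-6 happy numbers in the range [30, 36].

30: 30 → 25 → 17 → 29 → 41 → 26 → 20 → 13 → 5 → 25  — not base-6 happy
31: 31 → 26 → 20 → 13 → 5 → 25 → 17 → 29 → 41 → 26  — not base-6 happy
32: 32 → 29 → 41 → 26 → 20 → 13 → 5 → 25 → 17 → 29  — not base-6 happy
33: 33 → 34 → 41 → 26 → 20 → 13 → 5 → 25 → 17 → 29 → 41  — not base-6 happy
34: 34 → 41 → 26 → 20 → 13 → 5 → 25 → 17 → 29 → 41  — not base-6 happy
35: 35 → 50 → 9 → 10 → 17 → 29 → 41 → 26 → 20 → 13 → 5 → 25 → 17  — not base-6 happy
36: 36 → 1  — base-6 happy
base-6 happy: 36

1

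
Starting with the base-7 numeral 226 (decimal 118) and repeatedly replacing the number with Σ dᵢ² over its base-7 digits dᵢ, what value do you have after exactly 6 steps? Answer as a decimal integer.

16

118 = (2,2,6)_7 → 2² + 2² + 6² = 44
44 = (6,2)_7 → 6² + 2² = 40
40 = (5,5)_7 → 5² + 5² = 50
50 = (1,0,1)_7 → 1² + 0² + 1² = 2
2 = (2)_7 → 2² = 4
4 = (4)_7 → 4² = 16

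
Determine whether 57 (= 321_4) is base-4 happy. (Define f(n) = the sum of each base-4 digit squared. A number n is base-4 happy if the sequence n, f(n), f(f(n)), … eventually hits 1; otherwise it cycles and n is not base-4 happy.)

57 = (3,2,1)_4 → 3² + 2² + 1² = 14
14 = (3,2)_4 → 3² + 2² = 13
13 = (3,1)_4 → 3² + 1² = 10
10 = (2,2)_4 → 2² + 2² = 8
8 = (2,0)_4 → 2² + 0² = 4
4 = (1,0)_4 → 1² + 0² = 1  — reached 1.

base-4 happy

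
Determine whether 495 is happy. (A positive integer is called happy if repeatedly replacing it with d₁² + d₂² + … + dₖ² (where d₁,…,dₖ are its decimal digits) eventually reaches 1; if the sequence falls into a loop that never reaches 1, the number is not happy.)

not happy

495 → 122
122 → 9
9 → 81
81 → 65
65 → 61
61 → 37
37 → 58
58 → 89
89 → 145
145 → 42
42 → 20
20 → 4
4 → 16
16 → 37  — 37 already seen; the sequence cycles without reaching 1.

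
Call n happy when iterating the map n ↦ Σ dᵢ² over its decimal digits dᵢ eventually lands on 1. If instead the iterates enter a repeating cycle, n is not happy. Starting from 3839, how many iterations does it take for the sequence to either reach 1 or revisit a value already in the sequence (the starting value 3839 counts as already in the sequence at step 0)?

3839 → 3² + 8² + 3² + 9² = 163
163 → 1² + 6² + 3² = 46
46 → 4² + 6² = 52
52 → 5² + 2² = 29
29 → 2² + 9² = 85
85 → 8² + 5² = 89
89 → 8² + 9² = 145
145 → 1² + 4² + 5² = 42
42 → 4² + 2² = 20
20 → 2² + 0² = 4
4 → 4² = 16
16 → 1² + 6² = 37
37 → 3² + 7² = 58
58 → 5² + 8² = 89  — 89 repeats.
That took 14 steps.

14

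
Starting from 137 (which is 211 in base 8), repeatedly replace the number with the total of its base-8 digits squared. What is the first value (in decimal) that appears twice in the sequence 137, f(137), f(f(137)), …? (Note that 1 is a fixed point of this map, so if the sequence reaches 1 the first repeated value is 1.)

137 = (2,1,1)_8 → 2² + 1² + 1² = 6
6 = (6)_8 → 6² = 36
36 = (4,4)_8 → 4² + 4² = 32
32 = (4,0)_8 → 4² + 0² = 16
16 = (2,0)_8 → 2² + 0² = 4
4 = (4)_8 → 4² = 16  — 16 already appeared earlier.

16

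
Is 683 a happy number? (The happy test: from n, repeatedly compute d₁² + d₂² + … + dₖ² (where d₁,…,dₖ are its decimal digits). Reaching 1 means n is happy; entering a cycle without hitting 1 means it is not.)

happy

683 → 109
109 → 82
82 → 68
68 → 100
100 → 1  — reached 1.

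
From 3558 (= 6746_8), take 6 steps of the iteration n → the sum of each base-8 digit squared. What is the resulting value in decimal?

4

3558 = (6,7,4,6)_8 → 6² + 7² + 4² + 6² = 36 + 49 + 16 + 36 = 137
137 = (2,1,1)_8 → 2² + 1² + 1² = 4 + 1 + 1 = 6
6 = (6)_8 → 6² = 36
36 = (4,4)_8 → 4² + 4² = 16 + 16 = 32
32 = (4,0)_8 → 4² + 0² = 16 + 0 = 16
16 = (2,0)_8 → 2² + 0² = 4 + 0 = 4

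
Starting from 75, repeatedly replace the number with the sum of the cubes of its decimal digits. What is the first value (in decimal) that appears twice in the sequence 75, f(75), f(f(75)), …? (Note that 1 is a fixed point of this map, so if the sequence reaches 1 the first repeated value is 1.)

153

75 → 7³ + 5³ = 343 + 125 = 468
468 → 4³ + 6³ + 8³ = 64 + 216 + 512 = 792
792 → 7³ + 9³ + 2³ = 343 + 729 + 8 = 1080
1080 → 1³ + 0³ + 8³ + 0³ = 1 + 0 + 512 + 0 = 513
513 → 5³ + 1³ + 3³ = 125 + 1 + 27 = 153
153 → 1³ + 5³ + 3³ = 1 + 125 + 27 = 153  — 153 already appeared earlier.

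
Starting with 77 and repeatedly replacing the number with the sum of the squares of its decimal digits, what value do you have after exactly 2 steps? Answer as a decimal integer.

145

77 → 7² + 7² = 49 + 49 = 98
98 → 9² + 8² = 81 + 64 = 145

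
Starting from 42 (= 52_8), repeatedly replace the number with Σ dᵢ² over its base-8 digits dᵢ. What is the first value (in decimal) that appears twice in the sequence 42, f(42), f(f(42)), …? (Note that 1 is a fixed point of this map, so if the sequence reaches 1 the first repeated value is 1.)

42 = (5,2)_8 → 5² + 2² = 29
29 = (3,5)_8 → 3² + 5² = 34
34 = (4,2)_8 → 4² + 2² = 20
20 = (2,4)_8 → 2² + 4² = 20  — 20 already appeared earlier.

20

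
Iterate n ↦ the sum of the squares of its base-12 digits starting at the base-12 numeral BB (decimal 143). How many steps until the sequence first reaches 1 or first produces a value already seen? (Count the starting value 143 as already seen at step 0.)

14

143 = (11,11)_12 → 242
242 = (1,8,2)_12 → 69
69 = (5,9)_12 → 106
106 = (8,10)_12 → 164
164 = (1,1,8)_12 → 66
66 = (5,6)_12 → 61
61 = (5,1)_12 → 26
26 = (2,2)_12 → 8
8 = (8)_12 → 64
64 = (5,4)_12 → 41
41 = (3,5)_12 → 34
34 = (2,10)_12 → 104
104 = (8,8)_12 → 128
128 = (10,8)_12 → 164  — 164 repeats.
That took 14 steps.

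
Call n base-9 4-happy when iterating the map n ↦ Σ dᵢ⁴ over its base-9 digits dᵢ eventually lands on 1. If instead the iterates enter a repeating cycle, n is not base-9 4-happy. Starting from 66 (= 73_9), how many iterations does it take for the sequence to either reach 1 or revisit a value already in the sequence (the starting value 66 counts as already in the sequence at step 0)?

13

66 = (7,3)_9 → 7⁴ + 3⁴ = 2401 + 81 = 2482
2482 = (3,3,5,7)_9 → 3⁴ + 3⁴ + 5⁴ + 7⁴ = 81 + 81 + 625 + 2401 = 3188
3188 = (4,3,3,2)_9 → 4⁴ + 3⁴ + 3⁴ + 2⁴ = 256 + 81 + 81 + 16 = 434
434 = (5,3,2)_9 → 5⁴ + 3⁴ + 2⁴ = 625 + 81 + 16 = 722
722 = (8,8,2)_9 → 8⁴ + 8⁴ + 2⁴ = 4096 + 4096 + 16 = 8208
8208 = (1,2,2,3,0)_9 → 1⁴ + 2⁴ + 2⁴ + 3⁴ + 0⁴ = 1 + 16 + 16 + 81 + 0 = 114
114 = (1,3,6)_9 → 1⁴ + 3⁴ + 6⁴ = 1 + 81 + 1296 = 1378
1378 = (1,8,0,1)_9 → 1⁴ + 8⁴ + 0⁴ + 1⁴ = 1 + 4096 + 0 + 1 = 4098
4098 = (5,5,5,3)_9 → 5⁴ + 5⁴ + 5⁴ + 3⁴ = 625 + 625 + 625 + 81 = 1956
1956 = (2,6,1,3)_9 → 2⁴ + 6⁴ + 1⁴ + 3⁴ = 16 + 1296 + 1 + 81 = 1394
1394 = (1,8,1,8)_9 → 1⁴ + 8⁴ + 1⁴ + 8⁴ = 1 + 4096 + 1 + 4096 = 8194
8194 = (1,2,2,1,4)_9 → 1⁴ + 2⁴ + 2⁴ + 1⁴ + 4⁴ = 1 + 16 + 16 + 1 + 256 = 290
290 = (3,5,2)_9 → 3⁴ + 5⁴ + 2⁴ = 81 + 625 + 16 = 722  — 722 repeats.
That took 13 steps.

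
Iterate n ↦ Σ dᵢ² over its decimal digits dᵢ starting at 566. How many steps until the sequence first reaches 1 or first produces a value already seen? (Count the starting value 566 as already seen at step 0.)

4

566 → 97
97 → 130
130 → 10
10 → 1  — reached 1.
That took 4 steps.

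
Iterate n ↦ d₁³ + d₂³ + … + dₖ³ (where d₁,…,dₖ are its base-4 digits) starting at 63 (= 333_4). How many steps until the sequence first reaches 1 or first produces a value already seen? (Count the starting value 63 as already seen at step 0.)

63 = (3,3,3)_4 → 3³ + 3³ + 3³ = 81
81 = (1,1,0,1)_4 → 1³ + 1³ + 0³ + 1³ = 3
3 = (3)_4 → 3³ = 27
27 = (1,2,3)_4 → 1³ + 2³ + 3³ = 36
36 = (2,1,0)_4 → 2³ + 1³ + 0³ = 9
9 = (2,1)_4 → 2³ + 1³ = 9  — 9 repeats.
That took 6 steps.

6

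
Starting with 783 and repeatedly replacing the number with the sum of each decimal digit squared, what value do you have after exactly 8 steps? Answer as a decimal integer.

89

783 → 7² + 8² + 3² = 122
122 → 1² + 2² + 2² = 9
9 → 9² = 81
81 → 8² + 1² = 65
65 → 6² + 5² = 61
61 → 6² + 1² = 37
37 → 3² + 7² = 58
58 → 5² + 8² = 89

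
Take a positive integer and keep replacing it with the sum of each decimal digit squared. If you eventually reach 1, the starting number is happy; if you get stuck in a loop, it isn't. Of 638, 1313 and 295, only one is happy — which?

638

638: 638 → 109 → 82 → 68 → 100 → 1  — reaches 1 (happy)
1313: 1313 → 20 → 4 → 16 → 37 → 58 → 89 → 145 → 42 → 20  — repeats 20 (not happy)
295: 295 → 110 → 2 → 4 → 16 → 37 → 58 → 89 → 145 → 42 → 20 → 4  — repeats 4 (not happy)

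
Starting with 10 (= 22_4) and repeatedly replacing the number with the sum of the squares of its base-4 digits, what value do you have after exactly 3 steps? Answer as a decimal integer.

10 = (2,2)_4 → 2² + 2² = 4 + 4 = 8
8 = (2,0)_4 → 2² + 0² = 4 + 0 = 4
4 = (1,0)_4 → 1² + 0² = 1 + 0 = 1

1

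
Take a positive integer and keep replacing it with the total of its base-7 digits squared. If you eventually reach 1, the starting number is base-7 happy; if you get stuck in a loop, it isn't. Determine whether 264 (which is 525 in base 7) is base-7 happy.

264 = (5,2,5)_7 → 5² + 2² + 5² = 25 + 4 + 25 = 54
54 = (1,0,5)_7 → 1² + 0² + 5² = 1 + 0 + 25 = 26
26 = (3,5)_7 → 3² + 5² = 9 + 25 = 34
34 = (4,6)_7 → 4² + 6² = 16 + 36 = 52
52 = (1,0,3)_7 → 1² + 0² + 3² = 1 + 0 + 9 = 10
10 = (1,3)_7 → 1² + 3² = 1 + 9 = 10  — 10 already seen; the sequence cycles without reaching 1.

not base-7 happy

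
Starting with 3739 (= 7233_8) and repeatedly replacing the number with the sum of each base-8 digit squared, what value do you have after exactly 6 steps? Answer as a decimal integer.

5

3739 = (7,2,3,3)_8 → 71
71 = (1,0,7)_8 → 50
50 = (6,2)_8 → 40
40 = (5,0)_8 → 25
25 = (3,1)_8 → 10
10 = (1,2)_8 → 5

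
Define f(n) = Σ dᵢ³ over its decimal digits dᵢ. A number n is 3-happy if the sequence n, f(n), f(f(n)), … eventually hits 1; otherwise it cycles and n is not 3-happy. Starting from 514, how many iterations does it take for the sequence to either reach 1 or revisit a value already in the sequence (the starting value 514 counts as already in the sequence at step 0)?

514 → 5³ + 1³ + 4³ = 190
190 → 1³ + 9³ + 0³ = 730
730 → 7³ + 3³ + 0³ = 370
370 → 3³ + 7³ + 0³ = 370  — 370 repeats.
That took 4 steps.

4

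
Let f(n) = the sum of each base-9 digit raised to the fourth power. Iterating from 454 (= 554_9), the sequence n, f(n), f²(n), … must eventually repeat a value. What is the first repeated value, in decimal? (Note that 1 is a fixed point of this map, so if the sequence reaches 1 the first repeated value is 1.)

454 = (5,5,4)_9 → 5⁴ + 5⁴ + 4⁴ = 1506
1506 = (2,0,5,3)_9 → 2⁴ + 0⁴ + 5⁴ + 3⁴ = 722
722 = (8,8,2)_9 → 8⁴ + 8⁴ + 2⁴ = 8208
8208 = (1,2,2,3,0)_9 → 1⁴ + 2⁴ + 2⁴ + 3⁴ + 0⁴ = 114
114 = (1,3,6)_9 → 1⁴ + 3⁴ + 6⁴ = 1378
1378 = (1,8,0,1)_9 → 1⁴ + 8⁴ + 0⁴ + 1⁴ = 4098
4098 = (5,5,5,3)_9 → 5⁴ + 5⁴ + 5⁴ + 3⁴ = 1956
1956 = (2,6,1,3)_9 → 2⁴ + 6⁴ + 1⁴ + 3⁴ = 1394
1394 = (1,8,1,8)_9 → 1⁴ + 8⁴ + 1⁴ + 8⁴ = 8194
8194 = (1,2,2,1,4)_9 → 1⁴ + 2⁴ + 2⁴ + 1⁴ + 4⁴ = 290
290 = (3,5,2)_9 → 3⁴ + 5⁴ + 2⁴ = 722  — 722 already appeared earlier.

722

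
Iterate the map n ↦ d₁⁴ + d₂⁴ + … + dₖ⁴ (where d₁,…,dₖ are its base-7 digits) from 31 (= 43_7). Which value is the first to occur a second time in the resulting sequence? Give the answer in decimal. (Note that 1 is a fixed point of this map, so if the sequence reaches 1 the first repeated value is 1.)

2593

31 = (4,3)_7 → 4⁴ + 3⁴ = 337
337 = (6,6,1)_7 → 6⁴ + 6⁴ + 1⁴ = 2593
2593 = (1,0,3,6,3)_7 → 1⁴ + 0⁴ + 3⁴ + 6⁴ + 3⁴ = 1459
1459 = (4,1,5,3)_7 → 4⁴ + 1⁴ + 5⁴ + 3⁴ = 963
963 = (2,5,4,4)_7 → 2⁴ + 5⁴ + 4⁴ + 4⁴ = 1153
1153 = (3,2,3,5)_7 → 3⁴ + 2⁴ + 3⁴ + 5⁴ = 803
803 = (2,2,2,5)_7 → 2⁴ + 2⁴ + 2⁴ + 5⁴ = 673
673 = (1,6,5,1)_7 → 1⁴ + 6⁴ + 5⁴ + 1⁴ = 1923
1923 = (5,4,1,5)_7 → 5⁴ + 4⁴ + 1⁴ + 5⁴ = 1507
1507 = (4,2,5,2)_7 → 4⁴ + 2⁴ + 5⁴ + 2⁴ = 913
913 = (2,4,4,3)_7 → 2⁴ + 4⁴ + 4⁴ + 3⁴ = 609
609 = (1,5,3,0)_7 → 1⁴ + 5⁴ + 3⁴ + 0⁴ = 707
707 = (2,0,3,0)_7 → 2⁴ + 0⁴ + 3⁴ + 0⁴ = 97
97 = (1,6,6)_7 → 1⁴ + 6⁴ + 6⁴ = 2593  — 2593 already appeared earlier.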